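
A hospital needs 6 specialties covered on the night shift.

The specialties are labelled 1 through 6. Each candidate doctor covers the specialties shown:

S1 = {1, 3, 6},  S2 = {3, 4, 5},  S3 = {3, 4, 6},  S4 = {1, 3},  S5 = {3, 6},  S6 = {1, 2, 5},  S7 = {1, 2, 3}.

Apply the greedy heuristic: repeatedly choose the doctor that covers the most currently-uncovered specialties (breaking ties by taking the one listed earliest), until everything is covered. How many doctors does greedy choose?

3

Greedy: pick S1 (covers 3 new) → pick S2 (covers 2 new) → pick S6 (covers 1 new). Total picks: 3.
(The true minimum cover uses only 2 doctors, so greedy is not optimal here.)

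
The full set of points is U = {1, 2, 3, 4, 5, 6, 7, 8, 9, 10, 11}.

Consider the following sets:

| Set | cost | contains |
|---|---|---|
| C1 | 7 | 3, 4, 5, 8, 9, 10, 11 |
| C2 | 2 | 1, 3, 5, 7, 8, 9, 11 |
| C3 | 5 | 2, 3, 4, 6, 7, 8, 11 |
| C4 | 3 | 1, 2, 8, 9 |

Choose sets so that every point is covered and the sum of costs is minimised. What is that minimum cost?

C1, C2, C3 together cover every point (C1 ∪ C2 ∪ C3 = {1, 2, 3, 4, 5, 6, 7, 8, 9, 10, 11}); total cost 7 + 2 + 5 = 14.
No covering selection has total cost below 14.

14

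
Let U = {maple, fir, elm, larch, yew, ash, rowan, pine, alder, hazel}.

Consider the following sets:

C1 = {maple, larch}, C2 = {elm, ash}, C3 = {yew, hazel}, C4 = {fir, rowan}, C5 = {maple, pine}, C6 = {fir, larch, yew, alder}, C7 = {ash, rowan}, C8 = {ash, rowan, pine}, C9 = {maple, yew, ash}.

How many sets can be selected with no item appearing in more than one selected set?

C2, C3, C4, C5 are pairwise disjoint (C2={elm,ash}; C3={yew,hazel}; C4={fir,rowan}; C5={maple,pine}).
Every remaining set overlaps one of these, and no 5 of the listed sets are pairwise disjoint, so 4 is the maximum.

4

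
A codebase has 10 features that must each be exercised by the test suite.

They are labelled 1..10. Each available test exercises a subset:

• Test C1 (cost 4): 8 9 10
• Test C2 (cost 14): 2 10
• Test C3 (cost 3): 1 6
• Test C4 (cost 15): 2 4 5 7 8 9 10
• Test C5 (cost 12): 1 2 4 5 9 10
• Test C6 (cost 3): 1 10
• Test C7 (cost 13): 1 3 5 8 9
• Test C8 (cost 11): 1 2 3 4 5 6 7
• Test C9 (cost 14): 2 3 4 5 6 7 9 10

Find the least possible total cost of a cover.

15

C1, C8 together cover every feature (C1 ∪ C8 = {1, 2, 3, 4, 5, 6, 7, 8, 9, 10}); total cost 4 + 11 = 15.
The greedy pick C1, C3, C8 costs 18; no covering selection beats 15.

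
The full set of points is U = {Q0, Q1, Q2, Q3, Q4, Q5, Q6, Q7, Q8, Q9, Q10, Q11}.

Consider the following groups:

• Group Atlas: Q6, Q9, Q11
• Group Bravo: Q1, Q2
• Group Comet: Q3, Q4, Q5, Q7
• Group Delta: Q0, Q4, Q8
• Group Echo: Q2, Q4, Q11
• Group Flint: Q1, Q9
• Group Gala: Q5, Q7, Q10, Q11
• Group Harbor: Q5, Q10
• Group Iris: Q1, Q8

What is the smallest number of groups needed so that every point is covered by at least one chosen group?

Take {Atlas, Bravo, Comet, Delta, Harbor}. Their union is {Q0, Q1, Q2, Q3, Q4, Q5, Q6, Q7, Q8, Q9, Q10, Q11}, which is all 12 points.
No 4 of the 9 groups cover everything (all 126 combinations miss at least one point), so 5 is optimal.

5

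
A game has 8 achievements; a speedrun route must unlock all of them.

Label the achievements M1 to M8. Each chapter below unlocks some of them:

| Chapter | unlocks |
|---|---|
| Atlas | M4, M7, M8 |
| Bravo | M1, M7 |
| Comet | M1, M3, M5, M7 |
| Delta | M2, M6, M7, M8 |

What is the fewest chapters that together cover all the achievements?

3

Atlas and Comet and Delta together: Atlas ∪ Comet ∪ Delta = {M1, M2, M3, M4, M5, M6, M7, M8} — every achievement is covered.
Only Delta contains M2, so Delta is forced; the remaining 4 achievements need at least 2 more chapters (each remaining chapter adds at most 3) — so at least 3 chapters are needed, and 3 is optimal.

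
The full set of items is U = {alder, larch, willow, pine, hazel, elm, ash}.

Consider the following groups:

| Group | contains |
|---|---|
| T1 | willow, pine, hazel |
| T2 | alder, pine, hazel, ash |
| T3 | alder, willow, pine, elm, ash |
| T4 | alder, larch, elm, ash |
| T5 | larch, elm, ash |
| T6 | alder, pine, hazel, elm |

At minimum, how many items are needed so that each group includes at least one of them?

2

The 2 items {larch, pine} hit every group.
The groups T1, T4 are pairwise disjoint, so any hitting set needs a separate item for each — at least 2. Hence 2 is optimal.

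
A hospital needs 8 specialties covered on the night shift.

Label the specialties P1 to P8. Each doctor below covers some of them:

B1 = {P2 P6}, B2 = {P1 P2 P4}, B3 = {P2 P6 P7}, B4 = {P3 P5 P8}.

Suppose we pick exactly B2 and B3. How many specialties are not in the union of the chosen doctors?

3

Union of B2, B3 = {P1, P2, P4, P6, P7}.
Not covered: P3, P5, P8 — 3 specialties.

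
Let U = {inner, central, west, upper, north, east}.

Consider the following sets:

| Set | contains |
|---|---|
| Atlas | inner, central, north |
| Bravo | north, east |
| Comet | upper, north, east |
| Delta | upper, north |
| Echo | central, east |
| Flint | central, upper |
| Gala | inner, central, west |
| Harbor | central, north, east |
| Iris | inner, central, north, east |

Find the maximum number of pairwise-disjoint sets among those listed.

2

Comet, Gala are pairwise disjoint (Comet={upper,north,east}; Gala={inner,central,west}).
Every remaining set overlaps one of these, and no 3 of the listed sets are pairwise disjoint, so 2 is the maximum.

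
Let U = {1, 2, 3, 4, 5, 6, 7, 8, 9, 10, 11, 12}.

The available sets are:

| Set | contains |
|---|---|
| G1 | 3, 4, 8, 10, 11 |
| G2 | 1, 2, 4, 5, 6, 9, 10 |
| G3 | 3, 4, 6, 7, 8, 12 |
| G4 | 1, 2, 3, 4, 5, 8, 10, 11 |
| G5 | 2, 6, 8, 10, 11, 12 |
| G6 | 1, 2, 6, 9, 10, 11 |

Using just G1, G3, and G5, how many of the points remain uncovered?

3

Union of G1, G3, G5 = {2, 3, 4, 6, 7, 8, 10, 11, 12}.
Not covered: 1, 5, 9 — 3 points.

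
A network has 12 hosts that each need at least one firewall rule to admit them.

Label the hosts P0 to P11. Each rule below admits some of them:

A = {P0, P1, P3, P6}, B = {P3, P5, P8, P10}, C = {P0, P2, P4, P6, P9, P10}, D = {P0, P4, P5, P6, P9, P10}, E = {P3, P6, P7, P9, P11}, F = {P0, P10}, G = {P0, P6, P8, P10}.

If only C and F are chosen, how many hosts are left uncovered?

6

Union of C, F = {P0, P2, P4, P6, P9, P10}.
Not covered: P1, P3, P5, P7, P8, P11 — 6 hosts.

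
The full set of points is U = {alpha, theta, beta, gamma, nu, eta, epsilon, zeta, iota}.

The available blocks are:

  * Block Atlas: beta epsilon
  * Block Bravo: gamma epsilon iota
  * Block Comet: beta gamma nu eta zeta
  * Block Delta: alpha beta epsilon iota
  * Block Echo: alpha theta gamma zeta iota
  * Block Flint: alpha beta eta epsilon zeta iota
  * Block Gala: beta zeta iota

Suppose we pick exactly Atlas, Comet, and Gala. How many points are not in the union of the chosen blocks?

Union of Atlas, Comet, Gala = {beta, gamma, nu, eta, epsilon, zeta, iota}.
Not covered: alpha, theta — 2 points.

2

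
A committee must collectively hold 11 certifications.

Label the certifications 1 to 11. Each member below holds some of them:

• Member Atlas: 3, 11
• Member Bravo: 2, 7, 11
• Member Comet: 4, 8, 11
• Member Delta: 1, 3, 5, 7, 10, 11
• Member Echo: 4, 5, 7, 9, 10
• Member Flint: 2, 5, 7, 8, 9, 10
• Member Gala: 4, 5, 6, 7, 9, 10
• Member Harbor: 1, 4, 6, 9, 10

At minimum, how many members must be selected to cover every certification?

3

Atlas and Flint and Harbor together: Atlas ∪ Flint ∪ Harbor = {1, 2, 3, 4, 5, 6, 7, 8, 9, 10, 11} — every certification is covered.
No 2 of the 8 members cover everything (all 28 combinations miss at least one certification), so 3 is optimal.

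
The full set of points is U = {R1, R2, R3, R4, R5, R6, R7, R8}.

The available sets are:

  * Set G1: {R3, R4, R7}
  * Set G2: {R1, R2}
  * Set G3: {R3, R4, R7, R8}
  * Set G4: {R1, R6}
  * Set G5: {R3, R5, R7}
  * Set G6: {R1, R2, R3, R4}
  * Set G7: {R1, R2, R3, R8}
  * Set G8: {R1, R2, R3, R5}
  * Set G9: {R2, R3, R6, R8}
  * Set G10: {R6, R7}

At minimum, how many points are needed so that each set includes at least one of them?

Take H = {R1, R7, R8}. Each listed set contains at least one of these, so H is a hitting set of size 3.
No choice of 2 points meets every set, so 3 is the minimum.

3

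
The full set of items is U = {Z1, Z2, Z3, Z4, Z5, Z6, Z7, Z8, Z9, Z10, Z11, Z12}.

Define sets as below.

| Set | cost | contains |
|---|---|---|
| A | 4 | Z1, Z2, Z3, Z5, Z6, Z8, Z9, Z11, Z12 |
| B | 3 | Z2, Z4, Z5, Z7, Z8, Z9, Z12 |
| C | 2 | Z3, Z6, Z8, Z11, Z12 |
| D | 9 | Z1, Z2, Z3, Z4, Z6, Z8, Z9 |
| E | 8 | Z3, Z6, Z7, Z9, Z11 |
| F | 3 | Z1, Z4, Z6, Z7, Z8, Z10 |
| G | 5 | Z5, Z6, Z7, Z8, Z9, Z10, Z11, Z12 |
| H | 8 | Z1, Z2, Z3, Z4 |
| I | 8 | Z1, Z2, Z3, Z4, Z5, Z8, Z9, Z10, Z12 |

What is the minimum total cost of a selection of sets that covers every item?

7

A, F together cover every item (A ∪ F = {Z1, Z2, Z3, Z4, Z5, Z6, Z7, Z8, Z9, Z10, Z11, Z12}); total cost 4 + 3 = 7.
The greedy pick C, B, F costs 8; no covering selection beats 7.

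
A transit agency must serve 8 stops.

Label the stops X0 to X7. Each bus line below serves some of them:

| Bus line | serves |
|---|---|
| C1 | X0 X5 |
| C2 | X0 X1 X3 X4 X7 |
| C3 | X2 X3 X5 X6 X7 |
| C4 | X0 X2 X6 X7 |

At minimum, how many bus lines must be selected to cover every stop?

2

Take {C2, C3}. Their union is {X0, X1, X2, X3, X4, X5, X6, X7}, which is all 8 stops.
No single bus line has all 8 stops (the largest, C2, has 5), so 2 is optimal.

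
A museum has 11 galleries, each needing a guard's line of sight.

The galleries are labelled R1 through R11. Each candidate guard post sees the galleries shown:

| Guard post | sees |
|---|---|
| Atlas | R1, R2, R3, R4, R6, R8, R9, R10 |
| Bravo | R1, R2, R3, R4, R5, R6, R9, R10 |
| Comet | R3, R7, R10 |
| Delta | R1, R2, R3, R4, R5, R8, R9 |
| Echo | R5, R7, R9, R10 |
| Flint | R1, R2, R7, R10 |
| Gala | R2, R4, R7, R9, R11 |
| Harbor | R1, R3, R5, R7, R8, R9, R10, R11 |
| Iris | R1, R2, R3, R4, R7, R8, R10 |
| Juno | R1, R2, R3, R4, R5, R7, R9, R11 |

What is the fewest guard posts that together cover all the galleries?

Take {Atlas, Juno}. Their union is {R1, R2, R3, R4, R5, R6, R7, R8, R9, R10, R11}, which is all 11 galleries.
No single guard post has all 11 galleries (the largest, Atlas, has 8), so 2 is optimal.

2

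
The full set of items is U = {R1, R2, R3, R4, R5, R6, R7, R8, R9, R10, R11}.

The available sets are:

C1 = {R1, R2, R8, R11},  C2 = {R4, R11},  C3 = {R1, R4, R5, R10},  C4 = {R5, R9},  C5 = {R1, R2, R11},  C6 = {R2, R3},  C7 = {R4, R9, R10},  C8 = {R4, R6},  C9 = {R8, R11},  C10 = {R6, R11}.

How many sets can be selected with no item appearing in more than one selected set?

4

C4, C6, C8, C9 are pairwise disjoint (C4={R5,R9}; C6={R2,R3}; C8={R4,R6}; C9={R8,R11}).
Every remaining set overlaps one of these, and no 5 of the listed sets are pairwise disjoint, so 4 is the maximum.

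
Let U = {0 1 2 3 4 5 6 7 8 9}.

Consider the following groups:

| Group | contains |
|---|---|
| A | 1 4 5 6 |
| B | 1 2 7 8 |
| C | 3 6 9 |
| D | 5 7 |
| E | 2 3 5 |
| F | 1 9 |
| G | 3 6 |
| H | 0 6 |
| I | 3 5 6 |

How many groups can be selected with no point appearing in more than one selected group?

3

E, F, H are pairwise disjoint (E={2,3,5}; F={1,9}; H={0,6}).
Every remaining group overlaps one of these, and no 4 of the listed groups are pairwise disjoint, so 3 is the maximum.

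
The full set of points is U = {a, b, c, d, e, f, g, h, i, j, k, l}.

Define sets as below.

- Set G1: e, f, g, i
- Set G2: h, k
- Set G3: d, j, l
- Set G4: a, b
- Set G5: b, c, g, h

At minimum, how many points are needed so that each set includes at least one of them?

Take T = {b, e, h, j}. Each listed set contains at least one of these, so T is a hitting set of size 4.
The sets G1, G2, G3, G4 are pairwise disjoint, so any hitting set needs a separate point for each — at least 4. Hence 4 is optimal.

4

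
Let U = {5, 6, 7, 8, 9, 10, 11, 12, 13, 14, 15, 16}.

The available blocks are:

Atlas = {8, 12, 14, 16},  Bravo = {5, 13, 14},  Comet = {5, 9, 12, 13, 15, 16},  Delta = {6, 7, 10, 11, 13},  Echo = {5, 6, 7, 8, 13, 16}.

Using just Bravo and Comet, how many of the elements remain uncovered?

Union of Bravo, Comet = {5, 9, 12, 13, 14, 15, 16}.
Not covered: 6, 7, 8, 10, 11 — 5 elements.

5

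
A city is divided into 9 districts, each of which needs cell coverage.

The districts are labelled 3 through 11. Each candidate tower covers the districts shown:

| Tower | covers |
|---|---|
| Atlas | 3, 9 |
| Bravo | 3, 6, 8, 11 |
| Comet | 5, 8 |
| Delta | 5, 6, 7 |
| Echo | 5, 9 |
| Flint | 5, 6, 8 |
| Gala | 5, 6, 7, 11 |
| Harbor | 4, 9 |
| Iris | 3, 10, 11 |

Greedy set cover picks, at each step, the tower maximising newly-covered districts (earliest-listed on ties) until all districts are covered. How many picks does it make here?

4

Greedy: pick Bravo (covers 4 new) → pick Delta (covers 2 new) → pick Harbor (covers 2 new) → pick Iris (covers 1 new). Total picks: 4.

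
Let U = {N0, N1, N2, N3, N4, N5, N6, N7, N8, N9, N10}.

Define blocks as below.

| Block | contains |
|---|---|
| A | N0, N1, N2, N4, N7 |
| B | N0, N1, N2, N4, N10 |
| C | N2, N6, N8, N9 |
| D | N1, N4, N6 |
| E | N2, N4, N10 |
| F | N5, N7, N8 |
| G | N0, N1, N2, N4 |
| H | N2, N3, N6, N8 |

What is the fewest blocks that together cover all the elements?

4

B and C and F and H together: B ∪ C ∪ F ∪ H = {N0, N1, N2, N3, N4, N5, N6, N7, N8, N9, N10} — every element is covered.
No 3 of the 8 blocks cover everything (all 56 combinations miss at least one element), so 4 is optimal.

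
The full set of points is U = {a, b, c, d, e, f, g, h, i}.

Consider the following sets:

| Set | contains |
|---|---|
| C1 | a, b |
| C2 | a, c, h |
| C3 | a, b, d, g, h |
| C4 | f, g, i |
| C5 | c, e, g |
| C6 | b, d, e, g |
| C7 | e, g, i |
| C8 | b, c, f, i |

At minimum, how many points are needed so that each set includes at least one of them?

The 3 points {a, c, g} hit every set.
No choice of 2 points meets every set, so 3 is the minimum.

3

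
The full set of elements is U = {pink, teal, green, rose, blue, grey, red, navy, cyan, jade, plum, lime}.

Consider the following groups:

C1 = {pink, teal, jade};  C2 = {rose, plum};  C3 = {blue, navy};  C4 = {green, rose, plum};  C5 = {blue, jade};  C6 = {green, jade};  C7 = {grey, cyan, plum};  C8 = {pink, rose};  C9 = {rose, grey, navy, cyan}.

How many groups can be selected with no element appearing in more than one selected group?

C3, C6, C7, C8 are pairwise disjoint (C3={blue,navy}; C6={green,jade}; C7={grey,cyan,plum}; C8={pink,rose}).
Every remaining group overlaps one of these, and no 5 of the listed groups are pairwise disjoint, so 4 is the maximum.

4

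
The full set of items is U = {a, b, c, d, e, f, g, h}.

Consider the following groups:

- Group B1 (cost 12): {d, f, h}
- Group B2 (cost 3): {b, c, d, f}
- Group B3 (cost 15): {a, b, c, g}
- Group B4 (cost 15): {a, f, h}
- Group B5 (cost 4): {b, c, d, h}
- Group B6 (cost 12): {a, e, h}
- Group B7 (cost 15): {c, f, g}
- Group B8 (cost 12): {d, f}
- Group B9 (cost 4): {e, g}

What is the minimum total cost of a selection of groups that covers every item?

19

B2, B6, B9 together cover every item (B2 ∪ B6 ∪ B9 = {a, b, c, d, e, f, g, h}); total cost 3 + 12 + 4 = 19.
The greedy pick B2, B9, B5, B6 costs 23; no covering selection beats 19.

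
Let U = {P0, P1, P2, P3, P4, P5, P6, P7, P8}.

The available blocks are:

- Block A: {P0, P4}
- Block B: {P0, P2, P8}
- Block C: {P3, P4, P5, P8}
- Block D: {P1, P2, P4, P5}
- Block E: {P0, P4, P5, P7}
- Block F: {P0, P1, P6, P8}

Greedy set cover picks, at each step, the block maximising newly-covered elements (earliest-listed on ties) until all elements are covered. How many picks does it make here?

Greedy: pick C (covers 4 new) → pick F (covers 3 new) → pick B (covers 1 new) → pick E (covers 1 new). Total picks: 4.

4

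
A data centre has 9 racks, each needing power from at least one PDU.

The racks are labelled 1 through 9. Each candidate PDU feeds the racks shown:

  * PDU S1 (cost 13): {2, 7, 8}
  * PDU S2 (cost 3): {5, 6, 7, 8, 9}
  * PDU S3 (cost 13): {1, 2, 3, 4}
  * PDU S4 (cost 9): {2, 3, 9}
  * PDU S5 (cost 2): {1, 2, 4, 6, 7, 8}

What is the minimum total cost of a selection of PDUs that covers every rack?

S2, S4, S5 together cover every rack (S2 ∪ S4 ∪ S5 = {1, 2, 3, 4, 5, 6, 7, 8, 9}); total cost 3 + 9 + 2 = 14.
No covering selection has total cost below 14.

14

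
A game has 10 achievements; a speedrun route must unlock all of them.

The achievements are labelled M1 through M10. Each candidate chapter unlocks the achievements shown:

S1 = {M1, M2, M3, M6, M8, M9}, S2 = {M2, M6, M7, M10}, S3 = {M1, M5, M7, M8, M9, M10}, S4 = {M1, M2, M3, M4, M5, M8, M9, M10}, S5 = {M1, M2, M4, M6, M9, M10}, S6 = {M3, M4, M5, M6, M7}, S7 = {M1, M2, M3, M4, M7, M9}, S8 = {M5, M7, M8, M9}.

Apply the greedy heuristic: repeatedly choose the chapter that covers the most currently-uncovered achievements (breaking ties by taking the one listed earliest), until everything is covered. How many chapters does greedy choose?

2

Greedy: pick S4 (covers 8 new) → pick S2 (covers 2 new). Total picks: 2.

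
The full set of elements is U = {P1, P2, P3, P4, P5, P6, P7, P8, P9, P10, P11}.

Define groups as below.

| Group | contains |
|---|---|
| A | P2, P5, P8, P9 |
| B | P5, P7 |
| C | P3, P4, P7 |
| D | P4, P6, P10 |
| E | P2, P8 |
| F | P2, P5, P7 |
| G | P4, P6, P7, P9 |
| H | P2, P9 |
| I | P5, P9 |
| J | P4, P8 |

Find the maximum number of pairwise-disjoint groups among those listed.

B, H, J are pairwise disjoint (B={P5,P7}; H={P2,P9}; J={P4,P8}).
Every remaining group overlaps one of these, and no 4 of the listed groups are pairwise disjoint, so 3 is the maximum.

3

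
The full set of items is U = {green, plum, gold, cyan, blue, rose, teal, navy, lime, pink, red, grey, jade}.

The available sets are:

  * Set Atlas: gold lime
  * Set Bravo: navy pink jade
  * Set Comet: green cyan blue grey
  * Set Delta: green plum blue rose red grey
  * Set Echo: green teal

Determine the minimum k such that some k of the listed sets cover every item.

Atlas, Bravo, Comet, Delta, and Echo cover everything between them: the union {green, plum, gold, cyan, blue, rose, teal, navy, lime, pink, red, grey, jade} is all of U.
No 4 of the 5 sets cover everything (all 5 combinations miss at least one item), so 5 is optimal.

5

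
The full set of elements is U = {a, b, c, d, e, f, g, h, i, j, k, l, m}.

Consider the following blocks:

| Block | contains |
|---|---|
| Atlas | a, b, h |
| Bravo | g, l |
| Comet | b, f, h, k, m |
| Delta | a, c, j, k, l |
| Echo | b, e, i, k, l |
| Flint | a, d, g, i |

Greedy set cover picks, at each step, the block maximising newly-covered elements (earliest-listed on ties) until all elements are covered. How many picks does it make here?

4

Greedy: pick Comet (covers 5 new) → pick Delta (covers 4 new) → pick Flint (covers 3 new) → pick Echo (covers 1 new). Total picks: 4.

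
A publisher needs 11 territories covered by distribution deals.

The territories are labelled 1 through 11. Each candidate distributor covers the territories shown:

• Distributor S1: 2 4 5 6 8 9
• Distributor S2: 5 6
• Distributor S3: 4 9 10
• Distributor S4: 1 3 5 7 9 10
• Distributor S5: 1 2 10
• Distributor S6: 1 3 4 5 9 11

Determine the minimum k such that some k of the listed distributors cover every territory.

3

S1 and S4 and S6 together: S1 ∪ S4 ∪ S6 = {1, 2, 3, 4, 5, 6, 7, 8, 9, 10, 11} — every territory is covered.
Only S4 contains 7, so S4 is forced; the remaining 5 territories need at least 2 more distributors (each remaining distributor adds at most 4) — so at least 3 distributors are needed, and 3 is optimal.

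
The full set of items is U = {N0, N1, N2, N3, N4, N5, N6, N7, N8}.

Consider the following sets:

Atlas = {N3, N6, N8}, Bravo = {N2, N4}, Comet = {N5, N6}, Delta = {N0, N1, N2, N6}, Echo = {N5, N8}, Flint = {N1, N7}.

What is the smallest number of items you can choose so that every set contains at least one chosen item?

4

H = {N2, N6, N7, N8} meets every set (each contains at least one member of H), and |H| = 4.
No choice of 3 items meets every set, so 4 is the minimum.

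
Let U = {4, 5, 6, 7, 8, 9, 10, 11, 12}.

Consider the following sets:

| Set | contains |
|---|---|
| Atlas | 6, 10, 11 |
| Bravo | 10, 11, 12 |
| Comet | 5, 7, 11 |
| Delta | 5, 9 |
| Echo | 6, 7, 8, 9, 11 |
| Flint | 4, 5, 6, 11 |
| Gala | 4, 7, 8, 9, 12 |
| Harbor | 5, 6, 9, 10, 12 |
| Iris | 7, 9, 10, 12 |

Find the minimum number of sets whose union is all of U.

3

Take {Atlas, Comet, Gala}. Their union is {4, 5, 6, 7, 8, 9, 10, 11, 12}, which is all 9 items.
No 2 of the 9 sets cover everything (all 36 combinations miss at least one item), so 3 is optimal.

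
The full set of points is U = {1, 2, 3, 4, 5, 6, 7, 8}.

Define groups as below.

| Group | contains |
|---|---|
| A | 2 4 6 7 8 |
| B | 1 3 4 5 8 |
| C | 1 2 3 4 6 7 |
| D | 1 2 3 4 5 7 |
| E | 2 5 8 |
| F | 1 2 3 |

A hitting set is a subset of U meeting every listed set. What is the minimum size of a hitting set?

Take H = {1, 8}. Each listed group contains at least one of these, so H is a hitting set of size 2.
No single point lies in every group, so at least 2 are needed and 2 is optimal.

2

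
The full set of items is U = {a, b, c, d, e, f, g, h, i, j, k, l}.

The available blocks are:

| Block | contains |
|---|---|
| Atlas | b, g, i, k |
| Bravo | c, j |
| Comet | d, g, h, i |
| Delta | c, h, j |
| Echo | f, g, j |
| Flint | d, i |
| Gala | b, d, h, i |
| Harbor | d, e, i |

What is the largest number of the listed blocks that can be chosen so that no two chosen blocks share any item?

Atlas, Delta are pairwise disjoint (Atlas={b,g,i,k}; Delta={c,h,j}).
Every remaining block overlaps one of these, and no 3 of the listed blocks are pairwise disjoint, so 2 is the maximum.

2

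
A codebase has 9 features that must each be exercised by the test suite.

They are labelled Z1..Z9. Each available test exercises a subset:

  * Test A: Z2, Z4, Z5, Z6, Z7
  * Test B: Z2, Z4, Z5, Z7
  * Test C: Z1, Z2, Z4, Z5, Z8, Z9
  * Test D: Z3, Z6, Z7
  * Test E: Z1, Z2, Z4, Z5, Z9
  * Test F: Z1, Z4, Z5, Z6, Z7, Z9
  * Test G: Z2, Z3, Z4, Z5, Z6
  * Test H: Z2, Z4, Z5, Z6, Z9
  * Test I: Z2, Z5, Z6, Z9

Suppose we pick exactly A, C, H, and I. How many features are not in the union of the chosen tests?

Union of A, C, H, I = {Z1, Z2, Z4, Z5, Z6, Z7, Z8, Z9}.
Not covered: Z3 — 1 feature.

1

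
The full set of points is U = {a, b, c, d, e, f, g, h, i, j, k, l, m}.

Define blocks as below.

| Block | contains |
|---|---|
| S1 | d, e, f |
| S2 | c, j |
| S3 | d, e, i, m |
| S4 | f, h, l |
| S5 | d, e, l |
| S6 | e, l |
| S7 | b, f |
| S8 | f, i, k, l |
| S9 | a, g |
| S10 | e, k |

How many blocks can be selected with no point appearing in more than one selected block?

4

S2, S7, S9, S10 are pairwise disjoint (S2={c,j}; S7={b,f}; S9={a,g}; S10={e,k}).
Every remaining block overlaps one of these, and no 5 of the listed blocks are pairwise disjoint, so 4 is the maximum.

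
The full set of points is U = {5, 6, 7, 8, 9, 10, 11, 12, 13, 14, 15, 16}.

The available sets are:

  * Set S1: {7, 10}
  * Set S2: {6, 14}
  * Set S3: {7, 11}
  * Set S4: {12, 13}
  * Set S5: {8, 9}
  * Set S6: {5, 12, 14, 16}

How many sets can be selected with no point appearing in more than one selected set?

4

S2, S3, S4, S5 are pairwise disjoint (S2={6,14}; S3={7,11}; S4={12,13}; S5={8,9}).
Every remaining set overlaps one of these, and no 5 of the listed sets are pairwise disjoint, so 4 is the maximum.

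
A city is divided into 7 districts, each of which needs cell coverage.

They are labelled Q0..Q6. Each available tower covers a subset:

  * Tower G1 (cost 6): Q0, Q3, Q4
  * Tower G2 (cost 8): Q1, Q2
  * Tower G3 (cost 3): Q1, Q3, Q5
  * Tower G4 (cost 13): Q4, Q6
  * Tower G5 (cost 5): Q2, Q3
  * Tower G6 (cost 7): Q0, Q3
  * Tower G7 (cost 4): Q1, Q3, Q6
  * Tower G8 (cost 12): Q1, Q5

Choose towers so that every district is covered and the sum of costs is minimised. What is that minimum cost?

G1, G3, G5, G7 together cover every district (G1 ∪ G3 ∪ G5 ∪ G7 = {Q0, Q1, Q2, Q3, Q4, Q5, Q6}); total cost 6 + 3 + 5 + 4 = 18.
No covering selection has total cost below 18.

18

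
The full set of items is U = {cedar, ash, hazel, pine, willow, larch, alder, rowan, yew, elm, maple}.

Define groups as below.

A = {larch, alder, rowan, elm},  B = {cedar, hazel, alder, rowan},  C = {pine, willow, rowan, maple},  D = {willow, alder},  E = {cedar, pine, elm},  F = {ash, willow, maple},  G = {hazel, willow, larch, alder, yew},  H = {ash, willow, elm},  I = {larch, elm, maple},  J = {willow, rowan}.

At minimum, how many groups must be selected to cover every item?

4

C, E, G, and H cover everything between them: the union {cedar, ash, hazel, pine, willow, larch, alder, rowan, yew, elm, maple} is all of U.
No 3 of the 10 groups cover everything (all 120 combinations miss at least one item), so 4 is optimal.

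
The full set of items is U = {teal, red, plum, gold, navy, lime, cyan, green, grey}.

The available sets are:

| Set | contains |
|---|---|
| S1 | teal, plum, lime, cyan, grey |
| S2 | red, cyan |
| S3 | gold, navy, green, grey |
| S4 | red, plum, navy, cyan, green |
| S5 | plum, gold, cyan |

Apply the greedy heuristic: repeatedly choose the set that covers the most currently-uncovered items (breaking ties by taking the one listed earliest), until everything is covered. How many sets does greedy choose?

3

Greedy: pick S1 (covers 5 new) → pick S3 (covers 3 new) → pick S2 (covers 1 new). Total picks: 3.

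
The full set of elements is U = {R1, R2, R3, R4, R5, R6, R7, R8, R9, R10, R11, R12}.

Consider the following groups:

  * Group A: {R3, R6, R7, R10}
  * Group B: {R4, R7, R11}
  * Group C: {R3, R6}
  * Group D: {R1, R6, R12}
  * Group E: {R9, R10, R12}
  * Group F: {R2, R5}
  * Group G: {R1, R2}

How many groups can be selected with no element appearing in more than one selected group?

B, C, E, G are pairwise disjoint (B={R4,R7,R11}; C={R3,R6}; E={R9,R10,R12}; G={R1,R2}).
Every remaining group overlaps one of these, and no 5 of the listed groups are pairwise disjoint, so 4 is the maximum.

4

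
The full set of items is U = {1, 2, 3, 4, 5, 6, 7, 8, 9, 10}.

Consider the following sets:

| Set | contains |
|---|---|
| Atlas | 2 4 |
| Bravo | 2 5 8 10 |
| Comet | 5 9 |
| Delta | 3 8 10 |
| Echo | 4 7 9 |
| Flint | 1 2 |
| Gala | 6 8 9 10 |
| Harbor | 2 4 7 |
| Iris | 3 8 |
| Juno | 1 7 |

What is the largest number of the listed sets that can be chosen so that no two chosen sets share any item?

4

Atlas, Comet, Delta, Juno are pairwise disjoint (Atlas={2,4}; Comet={5,9}; Delta={3,8,10}; Juno={1,7}).
Every remaining set overlaps one of these, and no 5 of the listed sets are pairwise disjoint, so 4 is the maximum.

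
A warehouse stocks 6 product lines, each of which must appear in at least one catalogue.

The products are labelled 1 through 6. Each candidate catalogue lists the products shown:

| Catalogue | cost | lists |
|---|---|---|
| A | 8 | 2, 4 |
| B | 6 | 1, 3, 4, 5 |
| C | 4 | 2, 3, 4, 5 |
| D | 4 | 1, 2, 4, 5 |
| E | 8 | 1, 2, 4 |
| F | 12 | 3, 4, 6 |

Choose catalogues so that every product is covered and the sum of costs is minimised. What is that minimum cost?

16

D, F together cover every product (D ∪ F = {1, 2, 3, 4, 5, 6}); total cost 4 + 12 = 16.
The greedy pick C, D, F costs 20; no covering selection beats 16.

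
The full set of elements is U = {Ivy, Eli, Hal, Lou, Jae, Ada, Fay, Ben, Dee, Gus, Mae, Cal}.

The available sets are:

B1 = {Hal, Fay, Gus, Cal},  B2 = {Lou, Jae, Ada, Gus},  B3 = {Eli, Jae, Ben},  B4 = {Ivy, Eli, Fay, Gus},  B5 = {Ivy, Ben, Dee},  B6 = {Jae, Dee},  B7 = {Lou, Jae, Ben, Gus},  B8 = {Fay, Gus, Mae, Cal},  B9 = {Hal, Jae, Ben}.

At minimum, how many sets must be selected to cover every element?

5

Take {B2, B4, B5, B8, B9}. Their union is {Ivy, Eli, Hal, Lou, Jae, Ada, Fay, Ben, Dee, Gus, Mae, Cal}, which is all 12 elements.
No 4 of the 9 sets cover everything (all 126 combinations miss at least one element), so 5 is optimal.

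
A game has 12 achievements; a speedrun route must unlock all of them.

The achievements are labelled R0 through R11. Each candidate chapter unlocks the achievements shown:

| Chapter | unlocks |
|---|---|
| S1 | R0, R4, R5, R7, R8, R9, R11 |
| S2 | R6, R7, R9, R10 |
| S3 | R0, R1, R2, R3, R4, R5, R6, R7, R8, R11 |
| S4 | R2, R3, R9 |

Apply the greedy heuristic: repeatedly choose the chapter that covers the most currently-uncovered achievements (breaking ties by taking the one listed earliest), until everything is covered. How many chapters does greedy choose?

2

Greedy: pick S3 (covers 10 new) → pick S2 (covers 2 new). Total picks: 2.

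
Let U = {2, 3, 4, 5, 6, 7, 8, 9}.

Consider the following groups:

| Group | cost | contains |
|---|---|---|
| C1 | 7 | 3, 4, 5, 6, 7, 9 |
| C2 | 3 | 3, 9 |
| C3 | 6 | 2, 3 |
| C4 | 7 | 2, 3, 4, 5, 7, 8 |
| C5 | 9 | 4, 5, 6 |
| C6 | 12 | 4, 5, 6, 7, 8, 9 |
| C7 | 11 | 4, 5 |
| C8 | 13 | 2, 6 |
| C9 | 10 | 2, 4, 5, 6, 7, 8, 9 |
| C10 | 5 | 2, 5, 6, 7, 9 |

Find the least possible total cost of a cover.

C4, C10 together cover every point (C4 ∪ C10 = {2, 3, 4, 5, 6, 7, 8, 9}); total cost 7 + 5 = 12.
No covering selection has total cost below 12.

12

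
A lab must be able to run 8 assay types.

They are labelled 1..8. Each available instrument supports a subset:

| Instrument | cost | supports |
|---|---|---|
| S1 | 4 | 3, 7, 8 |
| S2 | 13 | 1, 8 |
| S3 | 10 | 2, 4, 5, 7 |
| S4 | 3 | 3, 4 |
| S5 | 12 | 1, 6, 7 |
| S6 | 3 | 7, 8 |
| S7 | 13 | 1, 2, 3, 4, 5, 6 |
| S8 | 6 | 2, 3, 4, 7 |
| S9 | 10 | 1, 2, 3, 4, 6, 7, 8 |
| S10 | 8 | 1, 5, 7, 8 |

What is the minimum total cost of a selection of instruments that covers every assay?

S6, S7 together cover every assay (S6 ∪ S7 = {1, 2, 3, 4, 5, 6, 7, 8}); total cost 3 + 13 = 16.
The greedy pick S1, S9, S10 costs 22; no covering selection beats 16.

16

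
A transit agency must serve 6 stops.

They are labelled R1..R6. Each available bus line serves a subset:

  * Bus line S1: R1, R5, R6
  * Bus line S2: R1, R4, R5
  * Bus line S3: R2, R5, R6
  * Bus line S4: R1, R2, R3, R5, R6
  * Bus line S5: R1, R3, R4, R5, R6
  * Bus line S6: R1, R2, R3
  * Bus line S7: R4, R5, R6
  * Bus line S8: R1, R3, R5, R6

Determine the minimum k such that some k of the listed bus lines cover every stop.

2

Take {S6, S7}. Their union is {R1, R2, R3, R4, R5, R6}, which is all 6 stops.
No single bus line has all 6 stops (the largest, S4, has 5), so 2 is optimal.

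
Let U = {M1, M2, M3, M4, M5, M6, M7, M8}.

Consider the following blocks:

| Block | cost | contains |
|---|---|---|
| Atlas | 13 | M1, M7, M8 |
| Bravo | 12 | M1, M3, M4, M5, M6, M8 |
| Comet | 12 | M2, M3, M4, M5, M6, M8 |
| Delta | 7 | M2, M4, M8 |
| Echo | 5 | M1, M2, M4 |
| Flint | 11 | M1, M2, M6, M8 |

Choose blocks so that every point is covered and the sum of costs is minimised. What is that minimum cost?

25

Atlas, Comet together cover every point (Atlas ∪ Comet = {M1, M2, M3, M4, M5, M6, M7, M8}); total cost 13 + 12 = 25.
The greedy pick Echo, Bravo, Atlas costs 30; no covering selection beats 25.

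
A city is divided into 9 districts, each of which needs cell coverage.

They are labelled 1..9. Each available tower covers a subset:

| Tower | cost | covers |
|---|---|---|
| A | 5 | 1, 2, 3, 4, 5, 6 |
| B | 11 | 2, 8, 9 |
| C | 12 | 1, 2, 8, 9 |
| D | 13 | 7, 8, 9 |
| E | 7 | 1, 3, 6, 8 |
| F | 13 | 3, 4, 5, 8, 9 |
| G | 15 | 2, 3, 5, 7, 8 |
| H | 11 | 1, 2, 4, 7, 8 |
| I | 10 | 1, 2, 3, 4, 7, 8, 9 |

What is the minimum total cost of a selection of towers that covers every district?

15

A, I together cover every district (A ∪ I = {1, 2, 3, 4, 5, 6, 7, 8, 9}); total cost 5 + 10 = 15.
No covering selection has total cost below 15.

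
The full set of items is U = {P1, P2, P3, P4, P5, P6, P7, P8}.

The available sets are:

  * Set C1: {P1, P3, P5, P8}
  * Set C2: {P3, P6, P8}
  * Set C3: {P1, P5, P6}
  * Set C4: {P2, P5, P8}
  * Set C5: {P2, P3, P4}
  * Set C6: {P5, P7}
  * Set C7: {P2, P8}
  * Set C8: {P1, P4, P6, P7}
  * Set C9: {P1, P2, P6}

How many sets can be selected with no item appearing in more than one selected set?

C3, C7 are pairwise disjoint (C3={P1,P5,P6}; C7={P2,P8}).
Every remaining set overlaps one of these, and no 3 of the listed sets are pairwise disjoint, so 2 is the maximum.

2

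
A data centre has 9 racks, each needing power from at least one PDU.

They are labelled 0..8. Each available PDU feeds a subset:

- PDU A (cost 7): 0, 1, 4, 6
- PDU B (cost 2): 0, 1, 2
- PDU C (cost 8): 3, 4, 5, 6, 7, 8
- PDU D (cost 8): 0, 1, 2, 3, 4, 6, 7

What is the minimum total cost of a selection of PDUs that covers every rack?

10

B, C together cover every rack (B ∪ C = {0, 1, 2, 3, 4, 5, 6, 7, 8}); total cost 2 + 8 = 10.
No covering selection has total cost below 10.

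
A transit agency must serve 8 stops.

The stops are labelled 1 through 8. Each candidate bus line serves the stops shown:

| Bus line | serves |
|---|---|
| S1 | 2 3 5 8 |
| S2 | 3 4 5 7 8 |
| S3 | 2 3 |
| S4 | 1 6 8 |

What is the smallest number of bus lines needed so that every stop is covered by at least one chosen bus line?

3

Take {S2, S3, S4}. Their union is {1, 2, 3, 4, 5, 6, 7, 8}, which is all 8 stops.
Only S4 contains 1, so S4 is forced; the remaining 5 stops need at least 2 more bus lines (each remaining bus line adds at most 4) — so at least 3 bus lines are needed, and 3 is optimal.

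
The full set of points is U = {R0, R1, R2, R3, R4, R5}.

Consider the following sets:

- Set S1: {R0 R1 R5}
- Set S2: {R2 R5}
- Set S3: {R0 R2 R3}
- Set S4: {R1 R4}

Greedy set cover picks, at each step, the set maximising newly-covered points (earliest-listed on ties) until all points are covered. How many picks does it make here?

Greedy: pick S1 (covers 3 new) → pick S3 (covers 2 new) → pick S4 (covers 1 new). Total picks: 3.

3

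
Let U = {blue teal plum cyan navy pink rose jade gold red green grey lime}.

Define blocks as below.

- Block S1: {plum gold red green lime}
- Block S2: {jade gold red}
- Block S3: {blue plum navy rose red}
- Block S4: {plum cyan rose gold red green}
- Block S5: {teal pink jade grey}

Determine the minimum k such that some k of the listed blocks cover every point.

4

S1 and S3 and S4 and S5 together: S1 ∪ S3 ∪ S4 ∪ S5 = {blue, teal, plum, cyan, navy, pink, rose, jade, gold, red, green, grey, lime} — every point is covered.
No 3 of the 5 blocks cover everything (all 10 combinations miss at least one point), so 4 is optimal.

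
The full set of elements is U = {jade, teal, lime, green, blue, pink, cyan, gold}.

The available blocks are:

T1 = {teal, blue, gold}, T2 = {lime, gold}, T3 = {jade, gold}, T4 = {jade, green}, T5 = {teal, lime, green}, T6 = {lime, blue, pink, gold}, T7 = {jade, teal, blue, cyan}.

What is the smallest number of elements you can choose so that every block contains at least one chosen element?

3

H = {jade, teal, lime} meets every block (each contains at least one member of H), and |H| = 3.
No choice of 2 elements meets every block, so 3 is the minimum.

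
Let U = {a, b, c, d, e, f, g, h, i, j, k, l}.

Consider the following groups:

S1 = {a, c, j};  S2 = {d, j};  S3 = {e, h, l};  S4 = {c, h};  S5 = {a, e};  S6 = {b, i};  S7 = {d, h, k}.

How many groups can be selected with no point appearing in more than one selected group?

S2, S4, S5, S6 are pairwise disjoint (S2={d,j}; S4={c,h}; S5={a,e}; S6={b,i}).
Every remaining group overlaps one of these, and no 5 of the listed groups are pairwise disjoint, so 4 is the maximum.

4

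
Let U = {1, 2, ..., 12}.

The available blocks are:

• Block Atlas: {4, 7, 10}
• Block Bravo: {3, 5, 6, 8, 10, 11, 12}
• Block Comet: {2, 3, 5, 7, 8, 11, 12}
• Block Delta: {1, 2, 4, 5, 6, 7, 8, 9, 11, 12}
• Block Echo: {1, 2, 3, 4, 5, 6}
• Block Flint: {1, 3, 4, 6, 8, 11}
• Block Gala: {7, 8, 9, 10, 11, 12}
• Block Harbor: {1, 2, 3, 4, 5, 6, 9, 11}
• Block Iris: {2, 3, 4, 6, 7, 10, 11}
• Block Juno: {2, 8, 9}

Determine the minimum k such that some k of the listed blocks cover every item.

2

Take {Gala, Harbor}. Their union is {1, 2, 3, 4, 5, 6, 7, 8, 9, 10, 11, 12}, which is all 12 items.
No single block has all 12 items (the largest, Delta, has 10), so 2 is optimal.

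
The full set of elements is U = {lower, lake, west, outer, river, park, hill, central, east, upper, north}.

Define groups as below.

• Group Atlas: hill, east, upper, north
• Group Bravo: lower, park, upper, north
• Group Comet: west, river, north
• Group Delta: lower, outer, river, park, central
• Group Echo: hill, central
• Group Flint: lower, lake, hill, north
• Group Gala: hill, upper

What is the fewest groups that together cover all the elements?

4

Atlas and Comet and Delta and Flint together: Atlas ∪ Comet ∪ Delta ∪ Flint = {lower, lake, west, outer, river, park, hill, central, east, upper, north} — every element is covered.
No 3 of the 7 groups cover everything (all 35 combinations miss at least one element), so 4 is optimal.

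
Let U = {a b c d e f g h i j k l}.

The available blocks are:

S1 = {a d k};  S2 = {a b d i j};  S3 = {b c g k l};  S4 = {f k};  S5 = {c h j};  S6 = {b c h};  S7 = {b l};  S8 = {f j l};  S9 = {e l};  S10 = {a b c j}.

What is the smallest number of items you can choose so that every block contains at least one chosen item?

4

Take T = {a, c, k, l}. Each listed block contains at least one of these, so T is a hitting set of size 4.
No choice of 3 items meets every block, so 4 is the minimum.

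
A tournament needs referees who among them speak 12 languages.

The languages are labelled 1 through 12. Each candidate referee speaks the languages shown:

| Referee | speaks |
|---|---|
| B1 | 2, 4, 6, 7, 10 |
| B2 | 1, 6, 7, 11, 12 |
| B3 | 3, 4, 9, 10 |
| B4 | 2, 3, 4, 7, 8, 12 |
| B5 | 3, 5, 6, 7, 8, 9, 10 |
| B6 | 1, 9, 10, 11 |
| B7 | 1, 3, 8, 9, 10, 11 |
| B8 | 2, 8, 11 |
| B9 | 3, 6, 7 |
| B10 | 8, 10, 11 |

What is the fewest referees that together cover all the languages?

3

B2 and B4 and B5 together: B2 ∪ B4 ∪ B5 = {1, 2, 3, 4, 5, 6, 7, 8, 9, 10, 11, 12} — every language is covered.
Only B5 contains 5, so B5 is forced; the remaining 5 languages need at least 2 more referees (each remaining referee adds at most 3) — so at least 3 referees are needed, and 3 is optimal.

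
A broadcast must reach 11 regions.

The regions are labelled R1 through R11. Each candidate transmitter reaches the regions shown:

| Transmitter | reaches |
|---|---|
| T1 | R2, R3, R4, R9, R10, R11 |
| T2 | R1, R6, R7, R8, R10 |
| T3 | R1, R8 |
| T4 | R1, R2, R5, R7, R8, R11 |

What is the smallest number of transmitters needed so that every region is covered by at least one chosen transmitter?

3

T1 and T2 and T4 together: T1 ∪ T2 ∪ T4 = {R1, R2, R3, R4, R5, R6, R7, R8, R9, R10, R11} — every region is covered.
Only T1 contains R3, so T1 is forced; the remaining 5 regions need at least 2 more transmitters (each remaining transmitter adds at most 4) — so at least 3 transmitters are needed, and 3 is optimal.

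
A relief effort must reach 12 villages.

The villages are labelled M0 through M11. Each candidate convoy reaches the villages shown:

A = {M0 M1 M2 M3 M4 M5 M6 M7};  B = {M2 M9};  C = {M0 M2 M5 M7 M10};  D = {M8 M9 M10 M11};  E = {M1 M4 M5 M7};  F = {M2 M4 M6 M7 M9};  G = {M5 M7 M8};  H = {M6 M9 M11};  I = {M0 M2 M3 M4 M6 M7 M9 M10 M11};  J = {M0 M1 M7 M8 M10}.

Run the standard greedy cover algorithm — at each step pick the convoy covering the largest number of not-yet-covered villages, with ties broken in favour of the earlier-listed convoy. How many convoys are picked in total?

3

Greedy: pick I (covers 9 new) → pick A (covers 2 new) → pick D (covers 1 new). Total picks: 3.
(The true minimum cover uses only 2 convoys, so greedy is not optimal here.)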